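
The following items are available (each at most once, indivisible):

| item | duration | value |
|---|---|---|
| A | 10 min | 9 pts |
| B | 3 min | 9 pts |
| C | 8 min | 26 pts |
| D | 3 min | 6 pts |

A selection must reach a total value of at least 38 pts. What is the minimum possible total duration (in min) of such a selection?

Subsets with value ≥ 38, sorted by total duration:
- B+C+D: duration 14, value 41
- A+B+C: duration 21, value 44
Minimum duration: 14 min.

14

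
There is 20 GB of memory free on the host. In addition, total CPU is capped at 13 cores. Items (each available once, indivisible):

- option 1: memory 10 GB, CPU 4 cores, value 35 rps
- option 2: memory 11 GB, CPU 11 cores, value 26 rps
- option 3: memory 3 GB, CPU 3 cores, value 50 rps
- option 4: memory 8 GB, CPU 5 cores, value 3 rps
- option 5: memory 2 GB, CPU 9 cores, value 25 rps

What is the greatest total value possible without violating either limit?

Feasible sets respecting both limits:
- option 1+option 3: memory 13, CPU 7, value 85
- option 3+option 5: memory 5, CPU 12, value 75
- option 1+option 5: memory 12, CPU 13, value 60
Best: 85 rps.

85 rps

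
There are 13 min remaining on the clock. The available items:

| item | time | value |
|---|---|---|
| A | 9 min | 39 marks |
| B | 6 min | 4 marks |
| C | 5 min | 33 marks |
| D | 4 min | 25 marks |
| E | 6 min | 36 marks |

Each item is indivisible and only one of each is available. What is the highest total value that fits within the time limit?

69 marks

Check high-value combinations within 13 min:
- C+E: time 5+6=11, value 33+36=69
- A+D: time 9+4=13, value 39+25=64
- D+E: time 4+6=10, value 25+36=61
Best: 69 marks.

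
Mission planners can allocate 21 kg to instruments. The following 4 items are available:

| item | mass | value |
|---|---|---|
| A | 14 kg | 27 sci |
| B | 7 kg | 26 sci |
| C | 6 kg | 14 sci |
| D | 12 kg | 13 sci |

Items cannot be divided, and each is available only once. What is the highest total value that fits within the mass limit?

Check high-value combinations within 21 kg:
- A+B: mass 14+7=21, value 27+26=53
- A+C: mass 14+6=20, value 27+14=41
- B+C: mass 7+6=13, value 26+14=40
Best: 53 sci.

53 sci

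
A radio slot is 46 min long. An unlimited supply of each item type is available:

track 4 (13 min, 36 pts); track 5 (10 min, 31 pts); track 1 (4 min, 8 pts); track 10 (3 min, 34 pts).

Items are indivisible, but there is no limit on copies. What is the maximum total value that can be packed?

Best value-per-unit is track 10 at 34/3, and filling with it alone uses duration 15×3=45. No mix of the others beats 15×34 = 510.

510 pts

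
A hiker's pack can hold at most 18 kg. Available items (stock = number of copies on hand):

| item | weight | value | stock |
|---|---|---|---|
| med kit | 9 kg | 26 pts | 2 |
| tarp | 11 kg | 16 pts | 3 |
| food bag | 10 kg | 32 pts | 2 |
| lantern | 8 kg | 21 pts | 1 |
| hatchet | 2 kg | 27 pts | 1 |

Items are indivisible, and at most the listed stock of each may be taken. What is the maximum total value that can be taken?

Top feasible selections:
- 1×food bag + 1×hatchet: weight 12, value 59
- 1×med kit + 1×hatchet: weight 11, value 53
- 1×food bag + 1×lantern: weight 18, value 53
- 2×med kit: weight 18, value 52
Best: 59 pts.

59 pts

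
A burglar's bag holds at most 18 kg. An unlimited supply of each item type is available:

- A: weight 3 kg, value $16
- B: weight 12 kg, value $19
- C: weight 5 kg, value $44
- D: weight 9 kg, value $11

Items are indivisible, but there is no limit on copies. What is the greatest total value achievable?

Best value-per-unit is C at 44/5; filling with it alone gives 3×44 = 132.
Optimal mix: 1×A + 3×C → weight 18, value 148.

$148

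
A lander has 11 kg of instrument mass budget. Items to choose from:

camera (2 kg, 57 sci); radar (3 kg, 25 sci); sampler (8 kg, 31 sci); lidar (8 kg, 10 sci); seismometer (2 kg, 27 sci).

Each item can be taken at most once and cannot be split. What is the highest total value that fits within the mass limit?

109 sci

Check high-value combinations within 11 kg:
- camera+radar+seismometer: mass 2+3+2=7, value 57+25+27=109
- camera+sampler: mass 2+8=10, value 57+31=88
- camera+seismometer: mass 2+2=4, value 57+27=84
- camera+radar: mass 2+3=5, value 57+25=82
Best: 109 sci.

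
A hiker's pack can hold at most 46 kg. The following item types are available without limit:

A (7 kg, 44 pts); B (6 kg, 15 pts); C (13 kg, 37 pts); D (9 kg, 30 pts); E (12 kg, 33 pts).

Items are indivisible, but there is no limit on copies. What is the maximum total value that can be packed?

Best value-per-unit is A at 44/7, and filling with it alone uses weight 6×7=42. No mix of the others beats 6×44 = 264.

264 pts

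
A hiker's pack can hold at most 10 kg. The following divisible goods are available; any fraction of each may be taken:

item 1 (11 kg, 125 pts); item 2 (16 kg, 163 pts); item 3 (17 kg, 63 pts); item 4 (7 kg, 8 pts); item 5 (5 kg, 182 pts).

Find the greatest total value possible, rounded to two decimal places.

238.82

Take in order of value per unit:
- item 5 (182/5 per unit): all 5 → value 182, running total 182.00
- item 1 (125/11 per unit): 5 of 11 → value 5×125/11 = 56.8182, running total 238.82
Total 238.82.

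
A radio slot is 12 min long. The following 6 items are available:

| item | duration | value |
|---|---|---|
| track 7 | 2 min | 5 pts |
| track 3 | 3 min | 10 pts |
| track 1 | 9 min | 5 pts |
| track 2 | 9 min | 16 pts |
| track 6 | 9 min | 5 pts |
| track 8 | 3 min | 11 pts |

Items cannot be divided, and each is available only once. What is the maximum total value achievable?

27 pts

Check high-value combinations within 12 min:
- track 2+track 8: duration 9+3=12, value 16+11=27
- track 7+track 3+track 8: duration 2+3+3=8, value 5+10+11=26
- track 3+track 2: duration 3+9=12, value 10+16=26
- track 3+track 8: duration 3+3=6, value 10+11=21
Best: 27 pts.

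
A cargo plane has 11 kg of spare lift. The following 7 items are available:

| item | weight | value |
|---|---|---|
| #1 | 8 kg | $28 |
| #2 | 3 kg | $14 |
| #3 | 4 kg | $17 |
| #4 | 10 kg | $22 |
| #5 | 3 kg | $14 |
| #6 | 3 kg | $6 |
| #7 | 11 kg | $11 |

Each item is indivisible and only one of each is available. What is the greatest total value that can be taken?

$45

This is a 0/1 knapsack; check combinations near the capacity.
- #2+#3+#5: weight 3+4+3=10, value 14+17+14=45
- #1+#2: weight 8+3=11, value 28+14=42
- #1+#5: weight 8+3=11, value 28+14=42
- #2+#3+#6: weight 3+4+3=10, value 14+17+6=37
- #3+#5+#6: weight 4+3+3=10, value 17+14+6=37
Best: $45.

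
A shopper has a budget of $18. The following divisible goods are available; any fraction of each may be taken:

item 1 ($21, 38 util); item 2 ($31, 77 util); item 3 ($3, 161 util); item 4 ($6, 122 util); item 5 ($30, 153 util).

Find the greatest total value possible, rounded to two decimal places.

Take in order of value per unit:
- item 3 (161/3 per unit): all 3 → value 161, running total 161.00
- item 4 (122/6 per unit): all 6 → value 122, running total 283.00
- item 5 (153/30 per unit): 9 of 30 → value 9×153/30 = 45.9000, running total 328.90
Total 328.90.

328.90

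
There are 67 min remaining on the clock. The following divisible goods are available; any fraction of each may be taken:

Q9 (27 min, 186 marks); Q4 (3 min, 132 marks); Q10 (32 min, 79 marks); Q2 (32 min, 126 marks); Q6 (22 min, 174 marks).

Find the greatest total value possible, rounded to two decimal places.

Take in order of value per unit:
- Q4 (132/3 per unit): all 3 → value 132, running total 132.00
- Q6 (174/22 per unit): all 22 → value 174, running total 306.00
- Q9 (186/27 per unit): all 27 → value 186, running total 492.00
- Q2 (126/32 per unit): 15 of 32 → value 15×126/32 = 59.0625, running total 551.06
Total 551.06.

551.06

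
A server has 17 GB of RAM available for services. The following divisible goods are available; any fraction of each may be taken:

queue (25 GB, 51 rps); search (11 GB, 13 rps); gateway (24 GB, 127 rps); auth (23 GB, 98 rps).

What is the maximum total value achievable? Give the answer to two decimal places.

Take in order of value per unit:
- gateway (127/24 per unit): 17 of 24 → value 17×127/24 = 89.9583, running total 89.96
Total 89.96.

89.96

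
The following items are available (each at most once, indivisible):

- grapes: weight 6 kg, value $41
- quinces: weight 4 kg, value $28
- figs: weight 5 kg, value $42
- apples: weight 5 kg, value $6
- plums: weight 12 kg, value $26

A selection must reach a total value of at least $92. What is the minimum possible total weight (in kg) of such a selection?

Subsets with value ≥ 92, sorted by total weight:
- grapes+quinces+figs: weight 15, value 111
- grapes+quinces+figs+apples: weight 20, value 117
Minimum weight: 15 kg.

15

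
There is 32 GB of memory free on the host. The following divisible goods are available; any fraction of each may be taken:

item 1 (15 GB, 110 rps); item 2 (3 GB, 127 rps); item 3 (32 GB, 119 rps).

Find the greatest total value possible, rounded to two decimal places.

Take in order of value per unit:
- item 2 (127/3 per unit): all 3 → value 127, running total 127.00
- item 1 (110/15 per unit): all 15 → value 110, running total 237.00
- item 3 (119/32 per unit): 14 of 32 → value 14×119/32 = 52.0625, running total 289.06
Total 289.06.

289.06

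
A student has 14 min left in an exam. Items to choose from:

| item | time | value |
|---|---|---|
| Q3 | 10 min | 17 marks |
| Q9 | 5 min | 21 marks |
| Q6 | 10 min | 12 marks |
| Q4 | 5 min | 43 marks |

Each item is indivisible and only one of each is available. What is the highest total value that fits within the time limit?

Check high-value combinations within 14 min:
- Q9+Q4: time 5+5=10, value 21+43=64
- Q4: time 5, value 43
- Q9: time 5, value 21
- Q3: time 10, value 17
- Q6: time 10, value 12
Best: 64 marks.

64 marks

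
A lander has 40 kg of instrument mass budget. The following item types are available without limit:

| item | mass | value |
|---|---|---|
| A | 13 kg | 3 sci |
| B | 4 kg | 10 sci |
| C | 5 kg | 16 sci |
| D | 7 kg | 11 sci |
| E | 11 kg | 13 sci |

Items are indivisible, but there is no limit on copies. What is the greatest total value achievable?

Best value-per-unit is C at 16/5, and filling with it alone uses mass 8×5=40. No mix of the others beats 8×16 = 128.

128 sci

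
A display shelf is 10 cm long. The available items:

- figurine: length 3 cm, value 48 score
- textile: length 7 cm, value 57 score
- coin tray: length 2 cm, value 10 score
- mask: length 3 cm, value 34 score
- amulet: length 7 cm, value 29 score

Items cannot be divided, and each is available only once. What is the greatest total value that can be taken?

Check high-value combinations within 10 cm:
- figurine+textile: length 3+7=10, value 48+57=105
- figurine+coin tray+mask: length 3+2+3=8, value 48+10+34=92
- textile+mask: length 7+3=10, value 57+34=91
- figurine+mask: length 3+3=6, value 48+34=82
Best: 105 score.

105 score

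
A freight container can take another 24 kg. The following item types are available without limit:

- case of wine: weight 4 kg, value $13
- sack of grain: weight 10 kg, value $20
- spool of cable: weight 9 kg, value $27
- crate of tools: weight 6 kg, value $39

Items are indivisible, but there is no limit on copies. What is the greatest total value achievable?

$156

Best value-per-unit is crate of tools at 39/6, and filling with it alone uses weight 4×6=24. No mix of the others beats 4×39 = 156.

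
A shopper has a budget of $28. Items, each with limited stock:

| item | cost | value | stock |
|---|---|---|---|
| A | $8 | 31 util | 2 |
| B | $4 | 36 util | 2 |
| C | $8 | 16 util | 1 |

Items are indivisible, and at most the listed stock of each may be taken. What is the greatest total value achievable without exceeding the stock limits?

134 util

Best selections within cost 28 and stock limits:
- 2×A + 2×B: cost 24, value 134
- 1×A + 2×B + 1×C: cost 24, value 119
- 2×A + 1×B + 1×C: cost 28, value 114
- 1×A + 2×B: cost 16, value 103
Best: 134 util.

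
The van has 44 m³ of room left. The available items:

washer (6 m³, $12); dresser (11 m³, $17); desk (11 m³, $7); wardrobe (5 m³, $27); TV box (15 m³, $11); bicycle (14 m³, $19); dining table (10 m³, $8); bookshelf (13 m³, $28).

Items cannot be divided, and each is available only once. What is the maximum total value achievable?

$91

Check high-value combinations within 44 m³:
- dresser+wardrobe+bicycle+bookshelf: volume 11+5+14+13=43, value 17+27+19+28=91
- washer+wardrobe+bicycle+bookshelf: volume 6+5+14+13=38, value 12+27+19+28=86
- washer+dresser+wardrobe+bookshelf: volume 6+11+5+13=35, value 12+17+27+28=84
- dresser+wardrobe+TV box+bookshelf: volume 11+5+15+13=44, value 17+27+11+28=83
- wardrobe+bicycle+dining table+bookshelf: volume 5+14+10+13=42, value 27+19+8+28=82
Best: $91.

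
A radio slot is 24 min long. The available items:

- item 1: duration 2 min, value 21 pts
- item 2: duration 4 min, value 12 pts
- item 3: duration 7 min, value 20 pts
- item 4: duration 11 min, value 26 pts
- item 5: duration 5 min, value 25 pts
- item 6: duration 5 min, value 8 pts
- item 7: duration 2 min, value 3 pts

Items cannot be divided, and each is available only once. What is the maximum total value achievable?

87 pts

Check high-value combinations within 24 min:
- item 1+item 2+item 4+item 5+item 7: duration 2+4+11+5+2=24, value 21+12+26+25+3=87
- item 1+item 2+item 3+item 5+item 6: duration 2+4+7+5+5=23, value 21+12+20+25+8=86
- item 1+item 2+item 4+item 5: duration 2+4+11+5=22, value 21+12+26+25=84
- item 1+item 2+item 3+item 5+item 7: duration 2+4+7+5+2=20, value 21+12+20+25+3=81
Best: 87 pts.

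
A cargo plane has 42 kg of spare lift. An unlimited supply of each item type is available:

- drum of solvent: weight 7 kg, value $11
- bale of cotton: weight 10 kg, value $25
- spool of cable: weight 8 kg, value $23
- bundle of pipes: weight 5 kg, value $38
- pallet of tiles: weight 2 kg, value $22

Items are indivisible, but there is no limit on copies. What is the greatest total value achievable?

$462

Best value-per-unit is pallet of tiles at 22/2, and filling with it alone uses weight 21×2=42. No mix of the others beats 21×22 = 462.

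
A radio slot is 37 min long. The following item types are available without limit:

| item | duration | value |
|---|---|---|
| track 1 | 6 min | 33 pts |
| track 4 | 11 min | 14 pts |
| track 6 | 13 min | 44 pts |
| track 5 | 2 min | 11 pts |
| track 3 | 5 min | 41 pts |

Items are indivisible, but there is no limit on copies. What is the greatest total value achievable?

298 pts

Best value-per-unit is track 3 at 41/5; filling with it alone gives 7×41 = 287.
Optimal mix: 1×track 5 + 7×track 3 → duration 37, value 298.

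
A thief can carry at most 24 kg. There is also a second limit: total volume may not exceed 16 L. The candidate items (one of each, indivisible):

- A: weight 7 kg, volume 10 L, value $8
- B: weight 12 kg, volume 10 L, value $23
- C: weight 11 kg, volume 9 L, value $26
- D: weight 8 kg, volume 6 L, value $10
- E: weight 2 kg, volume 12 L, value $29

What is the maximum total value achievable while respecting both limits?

Feasible sets respecting both limits:
- C+D: weight 19, volume 15, value 36
- B+D: weight 20, volume 16, value 33
- E: weight 2, volume 12, value 29
Best: $36.

$36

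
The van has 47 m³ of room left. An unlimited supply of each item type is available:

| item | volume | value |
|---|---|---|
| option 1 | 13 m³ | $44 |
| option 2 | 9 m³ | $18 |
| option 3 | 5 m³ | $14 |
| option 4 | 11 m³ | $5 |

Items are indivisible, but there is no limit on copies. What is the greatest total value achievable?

Best value-per-unit is option 1 at 44/13; filling with it alone gives 3×44 = 132.
Optimal mix: 3×option 1 + 1×option 3 → volume 44, value 146.

$146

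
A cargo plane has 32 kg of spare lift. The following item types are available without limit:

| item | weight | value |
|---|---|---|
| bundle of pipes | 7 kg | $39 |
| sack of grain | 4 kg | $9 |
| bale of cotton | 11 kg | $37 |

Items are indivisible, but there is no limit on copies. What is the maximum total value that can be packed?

Best value-per-unit is bundle of pipes at 39/7; filling with it alone gives 4×39 = 156.
Optimal mix: 4×bundle of pipes + 1×sack of grain → weight 32, value 165.

$165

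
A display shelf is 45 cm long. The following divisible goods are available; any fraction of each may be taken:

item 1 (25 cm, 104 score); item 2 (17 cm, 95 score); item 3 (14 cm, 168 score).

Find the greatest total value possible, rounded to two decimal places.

321.24

Take in order of value per unit:
- item 3 (168/14 per unit): all 14 → value 168, running total 168.00
- item 2 (95/17 per unit): all 17 → value 95, running total 263.00
- item 1 (104/25 per unit): 14 of 25 → value 14×104/25 = 58.2400, running total 321.24
Total 321.24.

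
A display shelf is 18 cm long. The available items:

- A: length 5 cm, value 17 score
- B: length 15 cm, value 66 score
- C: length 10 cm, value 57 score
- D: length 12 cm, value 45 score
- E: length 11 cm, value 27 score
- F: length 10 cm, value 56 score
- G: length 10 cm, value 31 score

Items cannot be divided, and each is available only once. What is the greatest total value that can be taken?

74 score

Check high-value combinations within 18 cm:
- A+C: length 5+10=15, value 17+57=74
- A+F: length 5+10=15, value 17+56=73
- B: length 15, value 66
- A+D: length 5+12=17, value 17+45=62
Best: 74 score.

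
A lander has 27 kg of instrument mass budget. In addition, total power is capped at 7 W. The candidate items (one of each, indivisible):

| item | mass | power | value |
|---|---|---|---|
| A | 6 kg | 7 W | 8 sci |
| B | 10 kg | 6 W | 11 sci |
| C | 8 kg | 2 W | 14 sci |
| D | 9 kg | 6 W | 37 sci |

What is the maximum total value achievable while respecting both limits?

37 sci

Feasible sets respecting both limits:
- D: mass 9, power 6, value 37
- C: mass 8, power 2, value 14
- B: mass 10, power 6, value 11
- A: mass 6, power 7, value 8
Best: 37 sci.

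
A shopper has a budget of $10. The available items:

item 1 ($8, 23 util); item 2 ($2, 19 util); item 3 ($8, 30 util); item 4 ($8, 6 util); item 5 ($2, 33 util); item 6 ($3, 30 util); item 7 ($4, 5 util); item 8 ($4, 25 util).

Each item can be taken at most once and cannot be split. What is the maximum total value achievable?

88 util

Check high-value combinations within $10:
- item 5+item 6+item 8: cost 2+3+4=9, value 33+30+25=88
- item 2+item 5+item 6: cost 2+2+3=7, value 19+33+30=82
- item 2+item 5+item 8: cost 2+2+4=8, value 19+33+25=77
- item 2+item 6+item 8: cost 2+3+4=9, value 19+30+25=74
Best: 88 util.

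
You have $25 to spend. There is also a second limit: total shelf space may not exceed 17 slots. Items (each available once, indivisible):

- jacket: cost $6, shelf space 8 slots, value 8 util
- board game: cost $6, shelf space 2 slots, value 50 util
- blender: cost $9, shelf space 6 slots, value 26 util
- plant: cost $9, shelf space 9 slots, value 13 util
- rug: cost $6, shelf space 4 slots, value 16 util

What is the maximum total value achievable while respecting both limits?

92 util

Feasible sets respecting both limits:
- board game+blender+rug: cost 21, shelf space 12, value 92
- board game+blender+plant: cost 24, shelf space 17, value 89
- jacket+board game+blender: cost 21, shelf space 16, value 84
- board game+plant+rug: cost 21, shelf space 15, value 79
Best: 92 util.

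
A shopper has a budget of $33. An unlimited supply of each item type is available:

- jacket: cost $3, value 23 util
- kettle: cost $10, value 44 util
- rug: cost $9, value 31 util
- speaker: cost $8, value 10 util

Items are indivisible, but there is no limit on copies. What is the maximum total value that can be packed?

Best value-per-unit is jacket at 23/3, and filling with it alone uses cost 11×3=33. No mix of the others beats 11×23 = 253.

253 util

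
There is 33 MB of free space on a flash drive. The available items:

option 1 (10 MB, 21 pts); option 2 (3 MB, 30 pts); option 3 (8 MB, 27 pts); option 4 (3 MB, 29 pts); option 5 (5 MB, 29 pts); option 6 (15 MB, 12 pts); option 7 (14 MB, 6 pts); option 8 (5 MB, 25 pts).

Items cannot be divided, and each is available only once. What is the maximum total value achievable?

140 pts

Check high-value combinations within 33 MB:
- option 2+option 3+option 4+option 5+option 8: size 3+8+3+5+5=24, value 30+27+29+29+25=140
- option 1+option 2+option 3+option 4+option 5: size 10+3+8+3+5=29, value 21+30+27+29+29=136
- option 1+option 2+option 4+option 5+option 8: size 10+3+3+5+5=26, value 21+30+29+29+25=134
- option 1+option 2+option 3+option 4+option 8: size 10+3+8+3+5=29, value 21+30+27+29+25=132
- option 1+option 2+option 3+option 5+option 8: size 10+3+8+5+5=31, value 21+30+27+29+25=132
Best: 140 pts.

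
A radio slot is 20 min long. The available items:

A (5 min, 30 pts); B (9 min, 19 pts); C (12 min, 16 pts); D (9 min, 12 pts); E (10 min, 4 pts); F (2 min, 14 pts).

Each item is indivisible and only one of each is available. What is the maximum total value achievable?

Check high-value combinations within 20 min:
- A+B+F: duration 5+9+2=16, value 30+19+14=63
- A+C+F: duration 5+12+2=19, value 30+16+14=60
- A+D+F: duration 5+9+2=16, value 30+12+14=56
Best: 63 pts.

63 pts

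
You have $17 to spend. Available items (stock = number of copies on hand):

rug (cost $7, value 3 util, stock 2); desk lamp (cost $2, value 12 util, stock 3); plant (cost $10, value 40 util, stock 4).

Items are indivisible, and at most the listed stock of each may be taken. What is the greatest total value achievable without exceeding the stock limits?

Top feasible selections:
- 3×desk lamp + 1×plant: cost 16, value 76
- 2×desk lamp + 1×plant: cost 14, value 64
- 1×desk lamp + 1×plant: cost 12, value 52
- 1×rug + 1×plant: cost 17, value 43
Best: 76 util.

76 util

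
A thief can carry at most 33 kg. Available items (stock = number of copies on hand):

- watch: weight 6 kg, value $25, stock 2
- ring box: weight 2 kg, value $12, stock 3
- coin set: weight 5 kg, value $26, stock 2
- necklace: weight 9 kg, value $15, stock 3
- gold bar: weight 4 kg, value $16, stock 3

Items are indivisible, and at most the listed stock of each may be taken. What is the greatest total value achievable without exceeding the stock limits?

Top feasible selections:
- 2×watch + 3×ring box + 2×coin set + 1×gold bar: weight 32, value 154
- 1×watch + 2×ring box + 2×coin set + 3×gold bar: weight 32, value 149
- 2×watch + 2×ring box + 1×coin set + 3×gold bar: weight 33, value 148
Best: $154.

$154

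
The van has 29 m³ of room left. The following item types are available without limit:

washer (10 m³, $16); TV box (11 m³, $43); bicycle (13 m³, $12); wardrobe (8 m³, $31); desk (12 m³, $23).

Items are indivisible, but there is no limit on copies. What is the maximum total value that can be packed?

$105

Best value-per-unit is TV box at 43/11; filling with it alone gives 2×43 = 86.
Optimal mix: 1×TV box + 2×wardrobe → volume 27, value 105.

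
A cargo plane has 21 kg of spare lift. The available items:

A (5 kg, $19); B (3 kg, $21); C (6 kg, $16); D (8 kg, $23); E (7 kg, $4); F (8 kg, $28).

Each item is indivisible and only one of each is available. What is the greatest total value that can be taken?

$72

Check high-value combinations within 21 kg:
- B+D+F: weight 3+8+8=19, value 21+23+28=72
- A+D+F: weight 5+8+8=21, value 19+23+28=70
- A+B+F: weight 5+3+8=16, value 19+21+28=68
Best: $72.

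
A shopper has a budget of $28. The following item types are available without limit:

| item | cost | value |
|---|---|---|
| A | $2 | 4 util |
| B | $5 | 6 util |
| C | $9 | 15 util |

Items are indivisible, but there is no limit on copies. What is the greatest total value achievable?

Best value-per-unit is A at 4/2, and filling with it alone uses cost 14×2=28. No mix of the others beats 14×4 = 56.

56 util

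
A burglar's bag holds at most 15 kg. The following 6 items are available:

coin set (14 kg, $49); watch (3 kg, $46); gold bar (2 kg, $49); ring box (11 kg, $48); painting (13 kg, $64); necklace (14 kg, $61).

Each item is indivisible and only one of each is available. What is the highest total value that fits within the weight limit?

$113

Check high-value combinations within 15 kg:
- gold bar+painting: weight 2+13=15, value 49+64=113
- gold bar+ring box: weight 2+11=13, value 49+48=97
- watch+gold bar: weight 3+2=5, value 46+49=95
- watch+ring box: weight 3+11=14, value 46+48=94
- painting: weight 13, value 64
Best: $113.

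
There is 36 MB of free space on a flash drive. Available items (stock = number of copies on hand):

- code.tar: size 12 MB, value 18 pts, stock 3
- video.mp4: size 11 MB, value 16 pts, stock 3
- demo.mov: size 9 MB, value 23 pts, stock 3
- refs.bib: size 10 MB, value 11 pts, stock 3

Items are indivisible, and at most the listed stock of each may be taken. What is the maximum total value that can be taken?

69 pts

Best selections within size 36 and stock limits:
- 3×demo.mov: size 27, value 69
- 1×code.tar + 2×demo.mov: size 30, value 64
- 1×video.mp4 + 2×demo.mov: size 29, value 62
Best: 69 pts.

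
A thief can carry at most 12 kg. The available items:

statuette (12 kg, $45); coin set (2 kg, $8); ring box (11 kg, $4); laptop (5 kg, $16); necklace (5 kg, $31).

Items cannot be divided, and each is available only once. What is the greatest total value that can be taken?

$55

Check high-value combinations within 12 kg:
- coin set+laptop+necklace: weight 2+5+5=12, value 8+16+31=55
- laptop+necklace: weight 5+5=10, value 16+31=47
- statuette: weight 12, value 45
- coin set+necklace: weight 2+5=7, value 8+31=39
Best: $55.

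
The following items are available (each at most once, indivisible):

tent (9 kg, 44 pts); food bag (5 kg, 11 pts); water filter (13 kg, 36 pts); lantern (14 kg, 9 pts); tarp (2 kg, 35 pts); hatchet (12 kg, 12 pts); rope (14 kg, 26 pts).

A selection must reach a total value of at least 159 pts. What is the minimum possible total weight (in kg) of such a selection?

55

Subsets with value ≥ 159, sorted by total weight:
- tent+food bag+water filter+tarp+hatchet+rope: weight 55, value 164
- tent+food bag+water filter+lantern+tarp+rope: weight 57, value 161
- tent+water filter+lantern+tarp+hatchet+rope: weight 64, value 162
- tent+food bag+water filter+lantern+tarp+hatchet+rope: weight 69, value 173
Minimum weight: 55 kg.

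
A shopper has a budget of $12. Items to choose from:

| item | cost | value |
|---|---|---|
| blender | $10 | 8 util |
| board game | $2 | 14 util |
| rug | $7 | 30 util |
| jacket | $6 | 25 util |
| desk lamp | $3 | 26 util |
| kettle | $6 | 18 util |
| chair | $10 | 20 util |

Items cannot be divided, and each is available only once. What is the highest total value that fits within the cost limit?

70 util

Check high-value combinations within $12:
- board game+rug+desk lamp: cost 2+7+3=12, value 14+30+26=70
- board game+jacket+desk lamp: cost 2+6+3=11, value 14+25+26=65
- board game+desk lamp+kettle: cost 2+3+6=11, value 14+26+18=58
- rug+desk lamp: cost 7+3=10, value 30+26=56
Best: 70 util.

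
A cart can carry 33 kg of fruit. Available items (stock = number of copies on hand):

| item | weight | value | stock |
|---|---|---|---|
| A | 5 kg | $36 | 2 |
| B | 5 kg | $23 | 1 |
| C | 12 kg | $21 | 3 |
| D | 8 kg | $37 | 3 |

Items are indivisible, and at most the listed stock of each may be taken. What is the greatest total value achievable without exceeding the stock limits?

$169

Top feasible selections:
- 2×A + 1×B + 2×D: weight 31, value 169
- 1×A + 3×D: weight 29, value 147
- 2×A + 2×D: weight 26, value 146
- 1×B + 3×D: weight 29, value 134
Best: $169.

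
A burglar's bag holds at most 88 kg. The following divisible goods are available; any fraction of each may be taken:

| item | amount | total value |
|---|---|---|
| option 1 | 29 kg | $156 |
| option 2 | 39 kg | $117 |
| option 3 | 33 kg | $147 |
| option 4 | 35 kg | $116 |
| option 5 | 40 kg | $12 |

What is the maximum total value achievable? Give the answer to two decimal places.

389.17

Take in order of value per unit:
- option 1 (156/29 per unit): all 29 → value 156, running total 156.00
- option 3 (147/33 per unit): all 33 → value 147, running total 303.00
- option 4 (116/35 per unit): 26 of 35 → value 26×116/35 = 86.1714, running total 389.17
Total 389.17.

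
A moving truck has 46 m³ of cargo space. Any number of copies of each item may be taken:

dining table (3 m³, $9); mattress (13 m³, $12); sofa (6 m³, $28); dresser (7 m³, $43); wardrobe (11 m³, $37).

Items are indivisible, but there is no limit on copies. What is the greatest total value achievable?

$267

Best value-per-unit is dresser at 43/7; filling with it alone gives 6×43 = 258.
Optimal mix: 1×dining table + 6×dresser → volume 45, value 267.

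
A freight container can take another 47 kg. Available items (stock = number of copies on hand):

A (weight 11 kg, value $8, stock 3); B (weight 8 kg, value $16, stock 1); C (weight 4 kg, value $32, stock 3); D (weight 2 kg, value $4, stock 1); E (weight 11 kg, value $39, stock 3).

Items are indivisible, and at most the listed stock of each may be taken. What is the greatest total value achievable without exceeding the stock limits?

$217

Top feasible selections:
- 3×C + 1×D + 3×E: weight 47, value 217
- 3×C + 3×E: weight 45, value 213
Best: $217.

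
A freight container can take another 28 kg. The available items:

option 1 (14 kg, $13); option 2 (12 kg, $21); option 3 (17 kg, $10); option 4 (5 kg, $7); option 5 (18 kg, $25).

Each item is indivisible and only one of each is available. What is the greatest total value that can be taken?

Check high-value combinations within 28 kg:
- option 1+option 2: weight 14+12=26, value 13+21=34
- option 4+option 5: weight 5+18=23, value 7+25=32
- option 2+option 4: weight 12+5=17, value 21+7=28
Best: $34.

$34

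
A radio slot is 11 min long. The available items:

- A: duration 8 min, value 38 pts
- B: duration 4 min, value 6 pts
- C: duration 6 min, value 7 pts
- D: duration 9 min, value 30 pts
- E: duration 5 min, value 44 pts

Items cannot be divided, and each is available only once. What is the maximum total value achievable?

51 pts

Check high-value combinations within 11 min:
- C+E: duration 6+5=11, value 7+44=51
- B+E: duration 4+5=9, value 6+44=50
- E: duration 5, value 44
- A: duration 8, value 38
Best: 51 pts.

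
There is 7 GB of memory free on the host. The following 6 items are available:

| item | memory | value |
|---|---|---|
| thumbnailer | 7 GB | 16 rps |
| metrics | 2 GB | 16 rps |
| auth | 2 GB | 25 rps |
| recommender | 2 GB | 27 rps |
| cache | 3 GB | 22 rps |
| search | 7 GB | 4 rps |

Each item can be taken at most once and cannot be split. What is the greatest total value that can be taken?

Check high-value combinations within 7 GB:
- auth+recommender+cache: memory 2+2+3=7, value 25+27+22=74
- metrics+auth+recommender: memory 2+2+2=6, value 16+25+27=68
- metrics+recommender+cache: memory 2+2+3=7, value 16+27+22=65
- metrics+auth+cache: memory 2+2+3=7, value 16+25+22=63
- auth+recommender: memory 2+2=4, value 25+27=52
Best: 74 rps.

74 rps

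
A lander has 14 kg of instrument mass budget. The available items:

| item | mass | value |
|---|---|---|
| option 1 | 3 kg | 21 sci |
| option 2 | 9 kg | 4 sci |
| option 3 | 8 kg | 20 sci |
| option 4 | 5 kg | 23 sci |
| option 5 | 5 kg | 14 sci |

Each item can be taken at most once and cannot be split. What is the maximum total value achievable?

Check high-value combinations within 14 kg:
- option 1+option 4+option 5: mass 3+5+5=13, value 21+23+14=58
- option 1+option 4: mass 3+5=8, value 21+23=44
- option 3+option 4: mass 8+5=13, value 20+23=43
- option 1+option 3: mass 3+8=11, value 21+20=41
- option 4+option 5: mass 5+5=10, value 23+14=37
Best: 58 sci.

58 sci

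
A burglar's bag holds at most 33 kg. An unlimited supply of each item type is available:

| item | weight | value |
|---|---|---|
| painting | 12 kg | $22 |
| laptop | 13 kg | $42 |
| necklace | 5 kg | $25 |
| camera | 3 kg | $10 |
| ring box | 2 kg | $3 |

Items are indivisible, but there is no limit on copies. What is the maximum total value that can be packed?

Best value-per-unit is necklace at 25/5; filling with it alone gives 6×25 = 150.
Optimal mix: 6×necklace + 1×camera → weight 33, value 160.

$160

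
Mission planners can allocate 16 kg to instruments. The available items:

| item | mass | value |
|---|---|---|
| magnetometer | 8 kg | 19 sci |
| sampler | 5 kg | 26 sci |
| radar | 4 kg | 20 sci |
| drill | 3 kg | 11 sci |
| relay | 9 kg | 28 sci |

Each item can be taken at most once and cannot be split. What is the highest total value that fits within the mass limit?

Check high-value combinations within 16 kg:
- radar+drill+relay: mass 4+3+9=16, value 20+11+28=59
- sampler+radar+drill: mass 5+4+3=12, value 26+20+11=57
- magnetometer+sampler+drill: mass 8+5+3=16, value 19+26+11=56
- sampler+relay: mass 5+9=14, value 26+28=54
- magnetometer+radar+drill: mass 8+4+3=15, value 19+20+11=50
Best: 59 sci.

59 sci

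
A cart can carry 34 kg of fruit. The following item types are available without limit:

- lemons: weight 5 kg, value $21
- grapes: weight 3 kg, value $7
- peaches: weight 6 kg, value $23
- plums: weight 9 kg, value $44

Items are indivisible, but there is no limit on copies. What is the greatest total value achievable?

Best value-per-unit is plums at 44/9; filling with it alone gives 3×44 = 132.
Optimal mix: 1×peaches + 3×plums → weight 33, value 155.

$155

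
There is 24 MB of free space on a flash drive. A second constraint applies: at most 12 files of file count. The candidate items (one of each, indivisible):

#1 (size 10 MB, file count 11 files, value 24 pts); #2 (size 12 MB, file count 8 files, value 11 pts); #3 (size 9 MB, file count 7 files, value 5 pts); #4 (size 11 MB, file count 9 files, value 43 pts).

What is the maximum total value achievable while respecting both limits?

Feasible sets respecting both limits:
- #4: size 11, file count 9, value 43
- #1: size 10, file count 11, value 24
- #2: size 12, file count 8, value 11
Best: 43 pts.

43 pts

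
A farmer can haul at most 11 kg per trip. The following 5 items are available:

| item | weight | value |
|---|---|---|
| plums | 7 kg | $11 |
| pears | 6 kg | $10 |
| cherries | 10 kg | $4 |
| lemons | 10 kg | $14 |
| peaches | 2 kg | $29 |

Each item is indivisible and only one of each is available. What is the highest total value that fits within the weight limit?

Check high-value combinations within 11 kg:
- plums+peaches: weight 7+2=9, value 11+29=40
- pears+peaches: weight 6+2=8, value 10+29=39
- peaches: weight 2, value 29
- lemons: weight 10, value 14
- plums: weight 7, value 11
Best: $40.

$40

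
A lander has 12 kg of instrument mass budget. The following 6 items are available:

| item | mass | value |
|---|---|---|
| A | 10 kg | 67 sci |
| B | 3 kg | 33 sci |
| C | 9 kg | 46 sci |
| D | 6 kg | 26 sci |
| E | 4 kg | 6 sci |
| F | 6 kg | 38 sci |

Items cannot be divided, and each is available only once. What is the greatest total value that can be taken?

Check high-value combinations within 12 kg:
- B+C: mass 3+9=12, value 33+46=79
- B+F: mass 3+6=9, value 33+38=71
- A: mass 10, value 67
- D+F: mass 6+6=12, value 26+38=64
- B+D: mass 3+6=9, value 33+26=59
Best: 79 sci.

79 sci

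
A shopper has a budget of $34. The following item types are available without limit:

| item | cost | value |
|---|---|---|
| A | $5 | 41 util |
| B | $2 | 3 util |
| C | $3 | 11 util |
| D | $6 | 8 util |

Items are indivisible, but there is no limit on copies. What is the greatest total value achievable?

257 util

Best value-per-unit is A at 41/5; filling with it alone gives 6×41 = 246.
Optimal mix: 6×A + 1×C → cost 33, value 257.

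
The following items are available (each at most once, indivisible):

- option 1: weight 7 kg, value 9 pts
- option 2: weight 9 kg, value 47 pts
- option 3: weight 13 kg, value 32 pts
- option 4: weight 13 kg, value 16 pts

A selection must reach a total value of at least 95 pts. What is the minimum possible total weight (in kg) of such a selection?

Subsets with value ≥ 95, sorted by total weight:
- option 2+option 3+option 4: weight 35, value 95
- option 1+option 2+option 3+option 4: weight 42, value 104
Minimum weight: 35 kg.

35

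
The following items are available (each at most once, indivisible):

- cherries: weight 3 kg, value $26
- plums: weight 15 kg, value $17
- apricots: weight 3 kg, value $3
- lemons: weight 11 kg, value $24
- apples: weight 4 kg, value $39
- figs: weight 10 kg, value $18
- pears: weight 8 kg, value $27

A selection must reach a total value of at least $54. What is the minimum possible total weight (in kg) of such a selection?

Subsets with value ≥ 54, sorted by total weight:
- cherries+apples: weight 7, value 65
- cherries+apricots+apples: weight 10, value 68
Minimum weight: 7 kg.

7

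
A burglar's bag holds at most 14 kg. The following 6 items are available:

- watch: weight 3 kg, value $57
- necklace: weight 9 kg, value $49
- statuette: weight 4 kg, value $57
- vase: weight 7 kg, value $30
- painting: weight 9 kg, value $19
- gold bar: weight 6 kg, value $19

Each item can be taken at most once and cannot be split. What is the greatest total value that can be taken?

$144

Check high-value combinations within 14 kg:
- watch+statuette+vase: weight 3+4+7=14, value 57+57+30=144
- watch+statuette+gold bar: weight 3+4+6=13, value 57+57+19=133
- watch+statuette: weight 3+4=7, value 57+57=114
- watch+necklace: weight 3+9=12, value 57+49=106
Best: $144.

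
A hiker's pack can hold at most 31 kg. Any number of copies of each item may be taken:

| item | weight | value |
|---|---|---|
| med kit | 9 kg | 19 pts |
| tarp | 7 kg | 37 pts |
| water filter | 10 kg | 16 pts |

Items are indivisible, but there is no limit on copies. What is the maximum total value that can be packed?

148 pts

Best value-per-unit is tarp at 37/7, and filling with it alone uses weight 4×7=28. No mix of the others beats 4×37 = 148.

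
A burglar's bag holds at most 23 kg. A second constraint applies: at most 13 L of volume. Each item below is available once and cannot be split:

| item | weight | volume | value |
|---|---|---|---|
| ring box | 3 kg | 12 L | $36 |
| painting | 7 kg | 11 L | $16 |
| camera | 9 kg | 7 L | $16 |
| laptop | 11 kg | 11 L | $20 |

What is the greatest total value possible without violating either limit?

Feasible sets respecting both limits:
- ring box: weight 3, volume 12, value 36
- laptop: weight 11, volume 11, value 20
- painting: weight 7, volume 11, value 16
- camera: weight 9, volume 7, value 16
Best: $36.

$36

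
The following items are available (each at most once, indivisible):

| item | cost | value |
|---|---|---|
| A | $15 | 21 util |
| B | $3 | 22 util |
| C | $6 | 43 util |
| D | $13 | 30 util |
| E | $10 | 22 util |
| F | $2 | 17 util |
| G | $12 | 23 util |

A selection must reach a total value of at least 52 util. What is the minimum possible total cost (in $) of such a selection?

8

Subsets with value ≥ 52, sorted by total cost:
- C+F: cost 8, value 60
- B+C: cost 9, value 65
- B+C+F: cost 11, value 82
- B+E+F: cost 15, value 61
Minimum cost: 8 $.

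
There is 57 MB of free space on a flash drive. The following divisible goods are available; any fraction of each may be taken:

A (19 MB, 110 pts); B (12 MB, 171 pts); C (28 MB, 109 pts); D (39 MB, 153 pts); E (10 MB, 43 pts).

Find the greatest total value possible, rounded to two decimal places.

Take in order of value per unit:
- B (171/12 per unit): all 12 → value 171, running total 171.00
- A (110/19 per unit): all 19 → value 110, running total 281.00
- E (43/10 per unit): all 10 → value 43, running total 324.00
- D (153/39 per unit): 16 of 39 → value 16×153/39 = 62.7692, running total 386.77
Total 386.77.

386.77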